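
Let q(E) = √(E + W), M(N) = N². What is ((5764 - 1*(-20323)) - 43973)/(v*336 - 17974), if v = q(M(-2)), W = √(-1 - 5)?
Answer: 17886/(17974 - 336*√(4 + I*√6)) ≈ 1.0353 + 0.011832*I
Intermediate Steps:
W = I*√6 (W = √(-6) = I*√6 ≈ 2.4495*I)
q(E) = √(E + I*√6)
v = √(4 + I*√6) (v = √((-2)² + I*√6) = √(4 + I*√6) ≈ 2.0845 + 0.58754*I)
((5764 - 1*(-20323)) - 43973)/(v*336 - 17974) = ((5764 - 1*(-20323)) - 43973)/(√(4 + I*√6)*336 - 17974) = ((5764 + 20323) - 43973)/(336*√(4 + I*√6) - 17974) = (26087 - 43973)/(-17974 + 336*√(4 + I*√6)) = -17886/(-17974 + 336*√(4 + I*√6))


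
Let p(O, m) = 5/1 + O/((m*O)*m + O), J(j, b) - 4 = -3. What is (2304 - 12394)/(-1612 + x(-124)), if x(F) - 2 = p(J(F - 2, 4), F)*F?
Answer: 77576965/17145417 ≈ 4.5247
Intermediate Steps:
J(j, b) = 1 (J(j, b) = 4 - 3 = 1)
p(O, m) = 5 + O/(O + O*m²) (p(O, m) = 5*1 + O/((O*m)*m + O) = 5 + O/(O*m² + O) = 5 + O/(O + O*m²))
x(F) = 2 + F*(6 + 5*F²)/(1 + F²) (x(F) = 2 + ((6 + 5*F²)/(1 + F²))*F = 2 + F*(6 + 5*F²)/(1 + F²))
(2304 - 12394)/(-1612 + x(-124)) = (2304 - 12394)/(-1612 + (2 + 2*(-124)² - 124*(6 + 5*(-124)²))/(1 + (-124)²)) = -10090/(-1612 + (2 + 2*15376 - 124*(6 + 5*15376))/(1 + 15376)) = -10090/(-1612 + (2 + 30752 - 124*(6 + 76880))/15377) = -10090/(-1612 + (2 + 30752 - 124*76886)/15377) = -10090/(-1612 + (2 + 30752 - 9533864)/15377) = -10090/(-1612 + (1/15377)*(-9503110)) = -10090/(-1612 - 9503110/15377) = -10090/(-34290834/15377) = -10090*(-15377/34290834) = 77576965/17145417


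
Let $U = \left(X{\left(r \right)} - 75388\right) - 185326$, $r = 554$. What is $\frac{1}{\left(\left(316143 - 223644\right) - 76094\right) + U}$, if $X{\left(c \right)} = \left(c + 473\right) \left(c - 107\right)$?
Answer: $\frac{1}{214760} \approx 4.6564 \cdot 10^{-6}$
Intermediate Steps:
$X{\left(c \right)} = \left(-107 + c\right) \left(473 + c\right)$ ($X{\left(c \right)} = \left(473 + c\right) \left(-107 + c\right) = \left(-107 + c\right) \left(473 + c\right)$)
$U = 198355$ ($U = \left(\left(-50611 + 554^{2} + 366 \cdot 554\right) - 75388\right) - 185326 = \left(\left(-50611 + 306916 + 202764\right) - 75388\right) - 185326 = \left(459069 - 75388\right) - 185326 = 383681 - 185326 = 198355$)
$\frac{1}{\left(\left(316143 - 223644\right) - 76094\right) + U} = \frac{1}{\left(\left(316143 - 223644\right) - 76094\right) + 198355} = \frac{1}{\left(92499 - 76094\right) + 198355} = \frac{1}{16405 + 198355} = \frac{1}{214760}$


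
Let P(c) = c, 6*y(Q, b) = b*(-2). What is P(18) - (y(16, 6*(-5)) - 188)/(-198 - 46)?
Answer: 2107/122 ≈ 17.270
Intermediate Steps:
y(Q, b) = -b/3 (y(Q, b) = (b*(-2))/6 = (-2*b)/6 = -b/3)
P(18) - (y(16, 6*(-5)) - 188)/(-198 - 46) = 18 - (-2*(-5) - 188)/(-198 - 46) = 18 - (-1/3*(-30) - 188)/(-244) = 18 - (10 - 188)*(-1)/244 = 18 - (-178)*(-1)/244 = 18 - 1*89/122 = 18 - 89/122 = 2107/122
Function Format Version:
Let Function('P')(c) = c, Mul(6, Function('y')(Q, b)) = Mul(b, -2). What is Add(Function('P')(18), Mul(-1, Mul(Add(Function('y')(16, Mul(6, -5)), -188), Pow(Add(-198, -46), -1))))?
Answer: Rational(2107, 122) ≈ 17.270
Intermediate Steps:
Function('y')(Q, b) = Mul(Rational(-1, 3), b) (Function('y')(Q, b) = Mul(Rational(1, 6), Mul(b, -2)) = Mul(Rational(1, 6), Mul(-2, b)) = Mul(Rational(-1, 3), b))
Add(Function('P')(18), Mul(-1, Mul(Add(Function('y')(16, Mul(6, -5)), -188), Pow(Add(-198, -46), -1)))) = Add(18, Mul(-1, Mul(Add(Mul(Rational(-1, 3), Mul(6, -5)), -188), Pow(Add(-198, -46), -1)))) = Add(18, Mul(-1, Mul(Add(Mul(Rational(-1, 3), -30), -188), Pow(-244, -1)))) = Add(18, Mul(-1, Mul(Add(10, -188), Rational(-1, 244)))) = Add(18, Mul(-1, Mul(-178, Rational(-1, 244)))) = Add(18, Mul(-1, Rational(89, 122))) = Add(18, Rational(-89, 122)) = Rational(2107, 122)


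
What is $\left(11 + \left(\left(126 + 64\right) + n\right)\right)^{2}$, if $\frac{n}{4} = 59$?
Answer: $190969$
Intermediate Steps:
$n = 236$ ($n = 4 \cdot 59 = 236$)
$\left(11 + \left(\left(126 + 64\right) + n\right)\right)^{2} = \left(11 + \left(\left(126 + 64\right) + 236\right)\right)^{2} = \left(11 + \left(190 + 236\right)\right)^{2} = \left(11 + 426\right)^{2} = 437^{2} = 190969$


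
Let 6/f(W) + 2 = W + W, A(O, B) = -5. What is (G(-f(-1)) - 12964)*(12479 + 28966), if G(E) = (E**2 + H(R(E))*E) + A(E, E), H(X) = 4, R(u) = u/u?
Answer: -2148633135/4 ≈ -5.3716e+8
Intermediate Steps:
R(u) = 1
f(W) = 6/(-2 + 2*W) (f(W) = 6/(-2 + (W + W)) = 6/(-2 + 2*W))
G(E) = -5 + E**2 + 4*E (G(E) = (E**2 + 4*E) - 5 = -5 + E**2 + 4*E)
(G(-f(-1)) - 12964)*(12479 + 28966) = ((-5 + (-3/(-1 - 1))**2 + 4*(-3/(-1 - 1))) - 12964)*(12479 + 28966) = ((-5 + (-3/(-2))**2 + 4*(-3/(-2))) - 12964)*41445 = ((-5 + (-3*(-1)/2)**2 + 4*(-3*(-1)/2)) - 12964)*41445 = ((-5 + (-1*(-3/2))**2 + 4*(-1*(-3/2))) - 12964)*41445 = ((-5 + (3/2)**2 + 4*(3/2)) - 12964)*41445 = ((-5 + 9/4 + 6) - 12964)*41445 = (13/4 - 12964)*41445 = -51843/4*41445 = -2148633135/4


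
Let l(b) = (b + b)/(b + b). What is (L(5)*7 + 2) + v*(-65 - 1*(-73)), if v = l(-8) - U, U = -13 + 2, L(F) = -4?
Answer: 70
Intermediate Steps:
l(b) = 1 (l(b) = (2*b)/((2*b)) = (2*b)*(1/(2*b)) = 1)
U = -11
v = 12 (v = 1 - 1*(-11) = 1 + 11 = 12)
(L(5)*7 + 2) + v*(-65 - 1*(-73)) = (-4*7 + 2) + 12*(-65 - 1*(-73)) = (-28 + 2) + 12*(-65 + 73) = -26 + 12*8 = -26 + 96 = 70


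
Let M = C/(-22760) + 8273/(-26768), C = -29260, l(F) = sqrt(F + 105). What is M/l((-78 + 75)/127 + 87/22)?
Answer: 14873455*sqrt(94484698)/1545199369392 ≈ 0.093564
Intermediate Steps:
l(F) = sqrt(105 + F)
M = 14873455/15230992 (M = -29260/(-22760) + 8273/(-26768) = -29260*(-1/22760) + 8273*(-1/26768) = 1463/1138 - 8273/26768 = 14873455/15230992 ≈ 0.97653)
M/l((-78 + 75)/127 + 87/22) = 14873455/(15230992*(sqrt(105 + ((-78 + 75)/127 + 87/22)))) = 14873455/(15230992*(sqrt(105 + (-3*1/127 + 87*(1/22))))) = 14873455/(15230992*(sqrt(105 + (-3/127 + 87/22)))) = 14873455/(15230992*(sqrt(105 + 10983/2794))) = 14873455/(15230992*(sqrt(304353/2794))) = 14873455/(15230992*((3*sqrt(94484698)/2794))) = 14873455*(sqrt(94484698)/101451)/15230992 = 14873455*sqrt(94484698)/1545199369392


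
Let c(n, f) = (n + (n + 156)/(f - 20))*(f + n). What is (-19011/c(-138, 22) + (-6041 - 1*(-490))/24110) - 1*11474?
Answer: -690025757889/60130340 ≈ -11476.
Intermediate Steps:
c(n, f) = (f + n)*(n + (156 + n)/(-20 + f)) (c(n, f) = (n + (156 + n)/(-20 + f))*(f + n) = (f + n)*(n + (156 + n)/(-20 + f)))
(-19011/c(-138, 22) + (-6041 - 1*(-490))/24110) - 1*11474 = (-19011*(-20 + 22)/(-19*(-138)² + 156*22 + 156*(-138) + 22*(-138)² - 138*22² - 19*22*(-138)) + (-6041 - 1*(-490))/24110) - 1*11474 = (-19011*2/(-19*19044 + 3432 - 21528 + 22*19044 - 138*484 + 57684) + (-6041 + 490)*(1/24110)) - 11474 = (-19011*2/(-361836 + 3432 - 21528 + 418968 - 66792 + 57684) - 5551*1/24110) - 11474 = (-19011/((½)*29928) - 5551/24110) - 11474 = (-19011/14964 - 5551/24110) - 11474 = (-19011*1/14964 - 5551/24110) - 11474 = (-6337/4988 - 5551/24110) - 11474 = -90236729/60130340 - 11474 = -690025757889/60130340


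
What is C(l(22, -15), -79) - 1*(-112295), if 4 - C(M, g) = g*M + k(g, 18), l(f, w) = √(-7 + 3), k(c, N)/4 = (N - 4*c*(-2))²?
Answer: -1395685 + 158*I ≈ -1.3957e+6 + 158.0*I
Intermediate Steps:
k(c, N) = 4*(N + 8*c)² (k(c, N) = 4*(N - 4*c*(-2))² = 4*(N + 8*c)²)
l(f, w) = 2*I (l(f, w) = √(-4) = 2*I)
C(M, g) = 4 - 4*(18 + 8*g)² - M*g (C(M, g) = 4 - (g*M + 4*(18 + 8*g)²) = 4 - (M*g + 4*(18 + 8*g)²) = 4 - (4*(18 + 8*g)² + M*g) = 4 + (-4*(18 + 8*g)² - M*g) = 4 - 4*(18 + 8*g)² - M*g)
C(l(22, -15), -79) - 1*(-112295) = (4 - 16*(9 + 4*(-79))² - 1*2*I*(-79)) - 1*(-112295) = (4 - 16*(9 - 316)² + 158*I) + 112295 = (4 - 16*(-307)² + 158*I) + 112295 = (4 - 16*94249 + 158*I) + 112295 = (4 - 1507984 + 158*I) + 112295 = (-1507980 + 158*I) + 112295 = -1395685 + 158*I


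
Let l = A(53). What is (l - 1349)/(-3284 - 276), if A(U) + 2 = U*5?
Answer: 543/1780 ≈ 0.30506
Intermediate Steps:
A(U) = -2 + 5*U (A(U) = -2 + U*5 = -2 + 5*U)
l = 263 (l = -2 + 5*53 = -2 + 265 = 263)
(l - 1349)/(-3284 - 276) = (263 - 1349)/(-3284 - 276) = -1086/(-3560) = -1086*(-1/3560) = 543/1780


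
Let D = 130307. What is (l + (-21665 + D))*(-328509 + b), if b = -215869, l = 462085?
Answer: -310691222806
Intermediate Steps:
(l + (-21665 + D))*(-328509 + b) = (462085 + (-21665 + 130307))*(-328509 - 215869) = (462085 + 108642)*(-544378) = 570727*(-544378) = -310691222806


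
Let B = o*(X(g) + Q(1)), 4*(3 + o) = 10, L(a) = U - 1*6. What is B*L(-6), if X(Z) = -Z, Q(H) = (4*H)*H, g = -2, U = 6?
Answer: 0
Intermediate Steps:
Q(H) = 4*H**2
L(a) = 0 (L(a) = 6 - 1*6 = 6 - 6 = 0)
o = -1/2 (o = -3 + (1/4)*10 = -3 + 5/2 = -1/2 ≈ -0.50000)
B = -3 (B = -(-1*(-2) + 4*1**2)/2 = -(2 + 4*1)/2 = -(2 + 4)/2 = -1/2*6 = -3)
B*L(-6) = -3*0 = 0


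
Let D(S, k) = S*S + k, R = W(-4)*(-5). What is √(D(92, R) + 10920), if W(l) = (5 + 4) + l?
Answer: 9*√239 ≈ 139.14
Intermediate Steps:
W(l) = 9 + l
R = -25 (R = (9 - 4)*(-5) = 5*(-5) = -25)
D(S, k) = k + S² (D(S, k) = S² + k = k + S²)
√(D(92, R) + 10920) = √((-25 + 92²) + 10920) = √((-25 + 8464) + 10920) = √(8439 + 10920) = √19359 = 9*√239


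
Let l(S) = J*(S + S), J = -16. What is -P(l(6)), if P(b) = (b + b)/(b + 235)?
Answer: 384/43 ≈ 8.9302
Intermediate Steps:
l(S) = -32*S (l(S) = -16*(S + S) = -32*S)
P(b) = 2*b/(235 + b) (P(b) = (2*b)/(235 + b) = 2*b/(235 + b))
-P(l(6)) = -2*(-32*6)/(235 - 32*6) = -2*(-192)/(235 - 192) = -2*(-192)/43 = -1*(-384/43) = 384/43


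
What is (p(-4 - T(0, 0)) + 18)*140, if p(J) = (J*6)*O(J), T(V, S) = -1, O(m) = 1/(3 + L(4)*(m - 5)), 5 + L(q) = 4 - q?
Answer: 105840/43 ≈ 2461.4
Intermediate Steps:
L(q) = -1 - q (L(q) = -5 + (4 - q) = -1 - q)
O(m) = 1/(28 - 5*m) (O(m) = 1/(3 + (-1 - 1*4)*(m - 5)) = 1/(3 + (-1 - 4)*(-5 + m)) = 1/(3 - 5*(-5 + m)) = 1/(3 + (25 - 5*m)) = 1/(28 - 5*m))
p(J) = -6*J/(-28 + 5*J) (p(J) = (J*6)*(-1/(-28 + 5*J)) = (6*J)*(-1/(-28 + 5*J)) = -6*J/(-28 + 5*J))
(p(-4 - T(0, 0)) + 18)*140 = (-6*(-4 - 1*(-1))/(-28 + 5*(-4 - 1*(-1))) + 18)*140 = (-6*(-4 + 1)/(-28 + 5*(-4 + 1)) + 18)*140 = (-6*(-3)/(-28 + 5*(-3)) + 18)*140 = (-6*(-3)/(-28 - 15) + 18)*140 = (-6*(-3)/(-43) + 18)*140 = (-6*(-3)*(-1/43) + 18)*140 = (-18/43 + 18)*140 = (756/43)*140 = 105840/43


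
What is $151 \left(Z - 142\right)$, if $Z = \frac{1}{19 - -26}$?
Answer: $- \frac{964739}{45} \approx -21439.0$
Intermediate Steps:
$Z = \frac{1}{45}$ ($Z = \frac{1}{19 + 26} = \frac{1}{45} \approx 0.022222$)
$151 \left(Z - 142\right) = 151 \left(\frac{1}{45} - 142\right) = 151 \left(- \frac{6389}{45}\right) = - \frac{964739}{45}$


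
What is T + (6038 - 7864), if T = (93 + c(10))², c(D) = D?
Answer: 8783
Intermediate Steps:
T = 10609 (T = (93 + 10)² = 103² = 10609)
T + (6038 - 7864) = 10609 + (6038 - 7864) = 10609 - 1826 = 8783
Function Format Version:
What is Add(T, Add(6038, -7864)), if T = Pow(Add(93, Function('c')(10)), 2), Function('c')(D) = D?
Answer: 8783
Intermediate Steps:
T = 10609 (T = Pow(Add(93, 10), 2) = Pow(103, 2) = 10609)
Add(T, Add(6038, -7864)) = Add(10609, Add(6038, -7864)) = Add(10609, -1826) = 8783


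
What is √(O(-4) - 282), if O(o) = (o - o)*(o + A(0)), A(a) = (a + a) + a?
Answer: I*√282 ≈ 16.793*I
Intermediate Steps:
A(a) = 3*a (A(a) = 2*a + a = 3*a)
O(o) = 0 (O(o) = (o - o)*(o + 3*0) = 0*(o + 0) = 0*o = 0)
√(O(-4) - 282) = √(0 - 282) = √(-282) = I*√282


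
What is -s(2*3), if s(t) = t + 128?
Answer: -134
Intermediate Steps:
s(t) = 128 + t
-s(2*3) = -(128 + 2*3) = -(128 + 6) = -1*134 = -134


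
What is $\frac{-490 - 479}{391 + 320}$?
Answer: $- \frac{323}{237} \approx -1.3629$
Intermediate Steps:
$\frac{-490 - 479}{391 + 320} = - \frac{969}{711} = \left(-969\right) \frac{1}{711} = - \frac{323}{237}$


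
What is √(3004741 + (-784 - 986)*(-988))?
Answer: √4753501 ≈ 2180.3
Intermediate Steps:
√(3004741 + (-784 - 986)*(-988)) = √(3004741 - 1770*(-988)) = √(3004741 + 1748760) = √4753501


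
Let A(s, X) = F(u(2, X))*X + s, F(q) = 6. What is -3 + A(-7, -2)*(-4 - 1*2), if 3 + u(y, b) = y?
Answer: 111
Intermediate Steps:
u(y, b) = -3 + y
A(s, X) = s + 6*X (A(s, X) = 6*X + s = s + 6*X)
-3 + A(-7, -2)*(-4 - 1*2) = -3 + (-7 + 6*(-2))*(-4 - 1*2) = -3 + (-7 - 12)*(-4 - 2) = -3 - 19*(-6) = -3 + 114 = 111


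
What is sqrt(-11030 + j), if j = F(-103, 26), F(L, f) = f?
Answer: 2*I*sqrt(2751) ≈ 104.9*I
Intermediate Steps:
j = 26
sqrt(-11030 + j) = sqrt(-11030 + 26) = sqrt(-11004) = 2*I*sqrt(2751)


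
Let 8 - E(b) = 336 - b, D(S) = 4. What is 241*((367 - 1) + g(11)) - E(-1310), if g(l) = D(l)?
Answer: 90808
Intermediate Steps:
g(l) = 4
E(b) = -328 + b (E(b) = 8 - (336 - b) = 8 + (-336 + b) = -328 + b)
241*((367 - 1) + g(11)) - E(-1310) = 241*((367 - 1) + 4) - (-328 - 1310) = 241*(366 + 4) - 1*(-1638) = 241*370 + 1638 = 89170 + 1638 = 90808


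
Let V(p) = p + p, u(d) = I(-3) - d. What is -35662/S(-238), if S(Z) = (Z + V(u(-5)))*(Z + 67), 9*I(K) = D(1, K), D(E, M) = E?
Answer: -17831/19475 ≈ -0.91558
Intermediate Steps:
I(K) = ⅑ (I(K) = (⅑)*1 = ⅑)
u(d) = ⅑ - d
V(p) = 2*p
S(Z) = (67 + Z)*(92/9 + Z) (S(Z) = (Z + 2*(⅑ - 1*(-5)))*(Z + 67) = (Z + 2*(⅑ + 5))*(67 + Z) = (Z + 2*(46/9))*(67 + Z) = (Z + 92/9)*(67 + Z) = (92/9 + Z)*(67 + Z) = (67 + Z)*(92/9 + Z))
-35662/S(-238) = -35662/(6164/9 + (-238)² + (695/9)*(-238)) = -35662/(6164/9 + 56644 - 165410/9) = -35662/38950 = -35662*1/38950 = -17831/19475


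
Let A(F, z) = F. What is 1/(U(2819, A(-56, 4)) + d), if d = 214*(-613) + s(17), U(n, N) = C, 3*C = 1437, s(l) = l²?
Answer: -1/130414 ≈ -7.6679e-6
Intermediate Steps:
C = 479 (C = (⅓)*1437 = 479)
U(n, N) = 479
d = -130893 (d = 214*(-613) + 17² = -131182 + 289 = -130893)
1/(U(2819, A(-56, 4)) + d) = 1/(479 - 130893) = 1/(-130414) = -1/130414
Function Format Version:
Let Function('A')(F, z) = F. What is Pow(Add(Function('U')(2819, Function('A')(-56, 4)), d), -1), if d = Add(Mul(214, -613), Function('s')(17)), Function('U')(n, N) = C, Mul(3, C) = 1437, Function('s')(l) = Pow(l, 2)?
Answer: Rational(-1, 130414) ≈ -7.6679e-6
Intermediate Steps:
C = 479 (C = Mul(Rational(1, 3), 1437) = 479)
Function('U')(n, N) = 479
d = -130893 (d = Add(Mul(214, -613), Pow(17, 2)) = Add(-131182, 289) = -130893)
Pow(Add(Function('U')(2819, Function('A')(-56, 4)), d), -1) = Pow(Add(479, -130893), -1) = Pow(-130414, -1) = Rational(-1, 130414)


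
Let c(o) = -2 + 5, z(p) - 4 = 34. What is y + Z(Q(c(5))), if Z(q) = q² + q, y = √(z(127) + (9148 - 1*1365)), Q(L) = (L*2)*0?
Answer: 3*√869 ≈ 88.436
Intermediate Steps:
z(p) = 38 (z(p) = 4 + 34 = 38)
c(o) = 3
Q(L) = 0 (Q(L) = (2*L)*0 = 0)
y = 3*√869 (y = √(38 + (9148 - 1*1365)) = √(38 + (9148 - 1365)) = √(38 + 7783) = √7821 = 3*√869 ≈ 88.436)
Z(q) = q + q²
y + Z(Q(c(5))) = 3*√869 + 0*(1 + 0) = 3*√869 + 0*1 = 3*√869 + 0 = 3*√869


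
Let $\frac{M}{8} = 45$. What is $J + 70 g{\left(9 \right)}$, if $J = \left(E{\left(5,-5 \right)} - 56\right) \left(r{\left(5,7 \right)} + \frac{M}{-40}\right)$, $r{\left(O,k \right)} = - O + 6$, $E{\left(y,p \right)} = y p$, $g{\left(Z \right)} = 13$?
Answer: $1558$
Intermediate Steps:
$E{\left(y,p \right)} = p y$
$r{\left(O,k \right)} = 6 - O$
$M = 360$ ($M = 8 \cdot 45 = 360$)
$J = 648$ ($J = \left(\left(-5\right) 5 - 56\right) \left(\left(6 - 5\right) + \frac{360}{-40}\right) = \left(-25 - 56\right) \left(\left(6 - 5\right) + 360 \left(- \frac{1}{40}\right)\right) = - 81 \left(1 - 9\right) = \left(-81\right) \left(-8\right) = 648$)
$J + 70 g{\left(9 \right)} = 648 + 70 \cdot 13 = 648 + 910 = 1558$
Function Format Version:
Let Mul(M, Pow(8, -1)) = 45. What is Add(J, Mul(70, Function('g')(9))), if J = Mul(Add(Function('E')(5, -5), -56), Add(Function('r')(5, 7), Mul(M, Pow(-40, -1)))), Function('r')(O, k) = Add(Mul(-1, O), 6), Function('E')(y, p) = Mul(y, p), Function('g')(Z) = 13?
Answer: 1558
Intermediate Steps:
Function('E')(y, p) = Mul(p, y)
Function('r')(O, k) = Add(6, Mul(-1, O))
M = 360 (M = Mul(8, 45) = 360)
J = 648 (J = Mul(Add(Mul(-5, 5), -56), Add(Add(6, Mul(-1, 5)), Mul(360, Pow(-40, -1)))) = Mul(Add(-25, -56), Add(Add(6, -5), Mul(360, Rational(-1, 40)))) = Mul(-81, Add(1, -9)) = Mul(-81, -8) = 648)
Add(J, Mul(70, Function('g')(9))) = Add(648, Mul(70, 13)) = Add(648, 910) = 1558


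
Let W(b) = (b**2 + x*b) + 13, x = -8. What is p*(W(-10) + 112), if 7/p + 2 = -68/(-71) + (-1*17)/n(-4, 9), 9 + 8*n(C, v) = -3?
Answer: 454755/2192 ≈ 207.46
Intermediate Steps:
n(C, v) = -3/2 (n(C, v) = -9/8 + (1/8)*(-3) = -9/8 - 3/8 = -3/2)
p = 1491/2192 (p = 7/(-2 + (-68/(-71) + (-1*17)/(-3/2))) = 7/(-2 + (-68*(-1/71) - 17*(-2/3))) = 7/(-2 + (68/71 + 34/3)) = 7/(-2 + 2618/213) = 7/(2192/213) = 7*(213/2192) = 1491/2192 ≈ 0.68020)
W(b) = 13 + b**2 - 8*b (W(b) = (b**2 - 8*b) + 13 = 13 + b**2 - 8*b)
p*(W(-10) + 112) = 1491*((13 + (-10)**2 - 8*(-10)) + 112)/2192 = 1491*((13 + 100 + 80) + 112)/2192 = 1491*(193 + 112)/2192 = (1491/2192)*305 = 454755/2192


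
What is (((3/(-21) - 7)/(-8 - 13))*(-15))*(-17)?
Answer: 4250/49 ≈ 86.735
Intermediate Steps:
(((3/(-21) - 7)/(-8 - 13))*(-15))*(-17) = (((3*(-1/21) - 7)/(-21))*(-15))*(-17) = (((-1/7 - 7)*(-1/21))*(-15))*(-17) = (-50/7*(-1/21)*(-15))*(-17) = ((50/147)*(-15))*(-17) = -250/49*(-17) = 4250/49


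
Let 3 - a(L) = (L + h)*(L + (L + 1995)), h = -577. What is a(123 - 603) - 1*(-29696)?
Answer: 1123694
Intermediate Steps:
a(L) = 3 - (-577 + L)*(1995 + 2*L) (a(L) = 3 - (L - 577)*(L + (L + 1995)) = 3 - (-577 + L)*(L + (1995 + L)) = 3 - (-577 + L)*(1995 + 2*L))
a(123 - 603) - 1*(-29696) = (1151118 - 841*(123 - 603) - 2*(123 - 603)**2) - 1*(-29696) = (1151118 - 841*(-480) - 2*(-480)**2) + 29696 = (1151118 + 403680 - 2*230400) + 29696 = (1151118 + 403680 - 460800) + 29696 = 1093998 + 29696 = 1123694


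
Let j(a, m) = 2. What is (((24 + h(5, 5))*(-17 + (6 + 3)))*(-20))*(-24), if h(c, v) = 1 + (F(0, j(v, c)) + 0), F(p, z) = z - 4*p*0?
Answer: -103680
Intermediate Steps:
F(p, z) = z (F(p, z) = z + 0 = z)
h(c, v) = 3 (h(c, v) = 1 + (2 + 0) = 1 + 2 = 3)
(((24 + h(5, 5))*(-17 + (6 + 3)))*(-20))*(-24) = (((24 + 3)*(-17 + (6 + 3)))*(-20))*(-24) = ((27*(-17 + 9))*(-20))*(-24) = ((27*(-8))*(-20))*(-24) = -216*(-20)*(-24) = 4320*(-24) = -103680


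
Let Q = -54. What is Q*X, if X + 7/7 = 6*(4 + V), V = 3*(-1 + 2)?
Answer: -2214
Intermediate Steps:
V = 3 (V = 3*1 = 3)
X = 41 (X = -1 + 6*(4 + 3) = -1 + 6*7 = -1 + 42 = 41)
Q*X = -54*41 = -2214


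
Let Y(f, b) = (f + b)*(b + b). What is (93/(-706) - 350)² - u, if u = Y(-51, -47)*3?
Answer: 47329601953/498436 ≈ 94956.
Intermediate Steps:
Y(f, b) = 2*b*(b + f) (Y(f, b) = (b + f)*(2*b) = 2*b*(b + f))
u = 27636 (u = (2*(-47)*(-47 - 51))*3 = (2*(-47)*(-98))*3 = 9212*3 = 27636)
(93/(-706) - 350)² - u = (93/(-706) - 350)² - 1*27636 = (93*(-1/706) - 350)² - 27636 = (-93/706 - 350)² - 27636 = (-247193/706)² - 27636 = 61104379249/498436 - 27636 = 47329601953/498436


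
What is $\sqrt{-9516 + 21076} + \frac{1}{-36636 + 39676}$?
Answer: $\frac{1}{3040} + 34 \sqrt{10} \approx 107.52$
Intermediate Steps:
$\sqrt{-9516 + 21076} + \frac{1}{-36636 + 39676} = \sqrt{11560} + \frac{1}{3040} = 34 \sqrt{10} + \frac{1}{3040} = \frac{1}{3040} + 34 \sqrt{10}$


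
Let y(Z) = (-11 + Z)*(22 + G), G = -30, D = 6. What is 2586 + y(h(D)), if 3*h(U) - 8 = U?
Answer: 7910/3 ≈ 2636.7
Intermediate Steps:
h(U) = 8/3 + U/3
y(Z) = 88 - 8*Z (y(Z) = (-11 + Z)*(22 - 30) = (-11 + Z)*(-8) = 88 - 8*Z)
2586 + y(h(D)) = 2586 + (88 - 8*(8/3 + (⅓)*6)) = 2586 + (88 - 8*(8/3 + 2)) = 2586 + (88 - 8*14/3) = 2586 + (88 - 112/3) = 2586 + 152/3 = 7910/3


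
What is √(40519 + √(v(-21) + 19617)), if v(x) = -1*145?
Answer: √(40519 + 4*√1217) ≈ 201.64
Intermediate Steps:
v(x) = -145
√(40519 + √(v(-21) + 19617)) = √(40519 + √(-145 + 19617)) = √(40519 + √19472) = √(40519 + 4*√1217)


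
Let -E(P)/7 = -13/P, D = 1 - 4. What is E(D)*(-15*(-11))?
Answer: -5005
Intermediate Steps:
D = -3
E(P) = 91/P (E(P) = -(-91)/P = 91/P)
E(D)*(-15*(-11)) = (91/(-3))*(-15*(-11)) = (91*(-⅓))*165 = -91/3*165 = -5005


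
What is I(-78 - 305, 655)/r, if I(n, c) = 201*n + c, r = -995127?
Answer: 10904/142161 ≈ 0.076702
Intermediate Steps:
I(n, c) = c + 201*n
I(-78 - 305, 655)/r = (655 + 201*(-78 - 305))/(-995127) = (655 + 201*(-383))*(-1/995127) = (655 - 76983)*(-1/995127) = -76328*(-1/995127) = 10904/142161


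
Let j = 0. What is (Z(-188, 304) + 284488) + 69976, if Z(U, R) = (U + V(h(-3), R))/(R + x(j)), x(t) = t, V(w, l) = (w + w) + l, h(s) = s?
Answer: 53878583/152 ≈ 3.5446e+5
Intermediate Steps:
V(w, l) = l + 2*w (V(w, l) = 2*w + l = l + 2*w)
Z(U, R) = (-6 + R + U)/R (Z(U, R) = (U + (R + 2*(-3)))/(R + 0) = (U + (R - 6))/R = (U + (-6 + R))/R = (-6 + R + U)/R)
(Z(-188, 304) + 284488) + 69976 = ((-6 + 304 - 188)/304 + 284488) + 69976 = ((1/304)*110 + 284488) + 69976 = (55/152 + 284488) + 69976 = 43242231/152 + 69976 = 53878583/152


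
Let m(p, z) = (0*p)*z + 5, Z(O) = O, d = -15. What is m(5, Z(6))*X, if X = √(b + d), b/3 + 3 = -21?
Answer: 5*I*√87 ≈ 46.637*I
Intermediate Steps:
b = -72 (b = -9 + 3*(-21) = -9 - 63 = -72)
m(p, z) = 5 (m(p, z) = 0*z + 5 = 0 + 5 = 5)
X = I*√87 (X = √(-72 - 15) = √(-87) = I*√87 ≈ 9.3274*I)
m(5, Z(6))*X = 5*(I*√87) = 5*I*√87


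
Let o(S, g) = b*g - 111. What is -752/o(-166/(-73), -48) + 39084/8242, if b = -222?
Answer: 202971398/43455945 ≈ 4.6707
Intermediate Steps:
o(S, g) = -111 - 222*g (o(S, g) = -222*g - 111 = -111 - 222*g)
-752/o(-166/(-73), -48) + 39084/8242 = -752/(-111 - 222*(-48)) + 39084/8242 = -752/(-111 + 10656) + 39084*(1/8242) = -752/10545 + 19542/4121 = 202971398/43455945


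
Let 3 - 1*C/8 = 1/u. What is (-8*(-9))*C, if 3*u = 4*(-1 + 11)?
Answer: 8424/5 ≈ 1684.8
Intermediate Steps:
u = 40/3 (u = (4*(-1 + 11))/3 = (4*10)/3 = (1/3)*40 = 40/3 ≈ 13.333)
C = 117/5 (C = 24 - 8/40/3 = 24 - 8*3/40 = 24 - 3/5 = 117/5 ≈ 23.400)
(-8*(-9))*C = -8*(-9)*(117/5) = 72*(117/5) = 8424/5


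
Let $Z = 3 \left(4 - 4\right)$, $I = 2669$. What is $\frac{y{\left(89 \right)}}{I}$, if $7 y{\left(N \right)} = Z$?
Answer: $0$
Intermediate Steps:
$Z = 0$ ($Z = 3 \cdot 0 = 0$)
$y{\left(N \right)} = 0$ ($y{\left(N \right)} = \frac{1}{7} \cdot 0 = 0$)
$\frac{y{\left(89 \right)}}{I} = \frac{0}{2669} = 0 \cdot \frac{1}{2669} = 0$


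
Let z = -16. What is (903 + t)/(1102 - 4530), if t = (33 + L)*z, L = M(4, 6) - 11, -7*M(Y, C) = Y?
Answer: -3921/23996 ≈ -0.16340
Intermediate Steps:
M(Y, C) = -Y/7
L = -81/7 (L = -⅐*4 - 11 = -4/7 - 11 = -81/7 ≈ -11.571)
t = -2400/7 (t = (33 - 81/7)*(-16) = (150/7)*(-16) = -2400/7 ≈ -342.86)
(903 + t)/(1102 - 4530) = (903 - 2400/7)/(1102 - 4530) = (3921/7)/(-3428) = (3921/7)*(-1/3428) = -3921/23996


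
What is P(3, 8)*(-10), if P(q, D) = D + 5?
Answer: -130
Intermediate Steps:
P(q, D) = 5 + D
P(3, 8)*(-10) = (5 + 8)*(-10) = 13*(-10) = -130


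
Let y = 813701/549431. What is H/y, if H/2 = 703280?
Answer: 772807667360/813701 ≈ 9.4974e+5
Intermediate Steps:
H = 1406560 (H = 2*703280 = 1406560)
y = 813701/549431 (y = 813701*(1/549431) = 813701/549431 ≈ 1.4810)
H/y = 1406560/(813701/549431) = 1406560*(549431/813701) = 772807667360/813701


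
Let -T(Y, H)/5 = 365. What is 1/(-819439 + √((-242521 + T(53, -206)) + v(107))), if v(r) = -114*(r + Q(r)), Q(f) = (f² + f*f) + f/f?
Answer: -819439/671483141751 - I*√2867030/671483141751 ≈ -1.2203e-6 - 2.5216e-9*I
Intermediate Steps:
T(Y, H) = -1825 (T(Y, H) = -5*365 = -1825)
Q(f) = 1 + 2*f² (Q(f) = (f² + f²) + 1 = 2*f² + 1 = 1 + 2*f²)
v(r) = -114 - 228*r² - 114*r (v(r) = -114*(r + (1 + 2*r²)) = -114*(1 + r + 2*r²) = -114 - 228*r² - 114*r)
1/(-819439 + √((-242521 + T(53, -206)) + v(107))) = 1/(-819439 + √((-242521 - 1825) + (-114 - 228*107² - 114*107))) = 1/(-819439 + √(-244346 + (-114 - 228*11449 - 12198))) = 1/(-819439 + √(-244346 + (-114 - 2610372 - 12198))) = 1/(-819439 + √(-244346 - 2622684)) = 1/(-819439 + √(-2867030)) = 1/(-819439 + I*√2867030)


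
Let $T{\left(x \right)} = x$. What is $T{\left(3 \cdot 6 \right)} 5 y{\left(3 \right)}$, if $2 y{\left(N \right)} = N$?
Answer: $135$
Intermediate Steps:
$y{\left(N \right)} = \frac{N}{2}$
$T{\left(3 \cdot 6 \right)} 5 y{\left(3 \right)} = 3 \cdot 6 \cdot 5 \cdot \frac{1}{2} \cdot 3 = 18 \cdot 5 \cdot \frac{3}{2} = 90 \cdot \frac{3}{2} = 135$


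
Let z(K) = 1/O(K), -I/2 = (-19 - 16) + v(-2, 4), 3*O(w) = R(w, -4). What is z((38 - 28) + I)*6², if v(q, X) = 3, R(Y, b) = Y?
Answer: 54/37 ≈ 1.4595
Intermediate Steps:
O(w) = w/3
I = 64 (I = -2*((-19 - 16) + 3) = -2*(-35 + 3) = -2*(-32) = 64)
z(K) = 3/K (z(K) = 1/(K/3) = 3/K)
z((38 - 28) + I)*6² = (3/((38 - 28) + 64))*6² = (3/(10 + 64))*36 = (3/74)*36 = 54/37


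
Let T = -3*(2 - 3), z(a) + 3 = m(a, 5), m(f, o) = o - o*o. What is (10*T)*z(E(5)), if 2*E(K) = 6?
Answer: -690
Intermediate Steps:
E(K) = 3 (E(K) = (½)*6 = 3)
m(f, o) = o - o²
z(a) = -23 (z(a) = -3 + 5*(1 - 1*5) = -3 + 5*(1 - 5) = -3 + 5*(-4) = -3 - 20 = -23)
T = 3 (T = -3*(-1) = 3)
(10*T)*z(E(5)) = (10*3)*(-23) = 30*(-23) = -690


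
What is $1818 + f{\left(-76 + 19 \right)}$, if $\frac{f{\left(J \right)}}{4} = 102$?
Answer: $2226$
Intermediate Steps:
$f{\left(J \right)} = 408$ ($f{\left(J \right)} = 4 \cdot 102 = 408$)
$1818 + f{\left(-76 + 19 \right)} = 1818 + 408 = 2226$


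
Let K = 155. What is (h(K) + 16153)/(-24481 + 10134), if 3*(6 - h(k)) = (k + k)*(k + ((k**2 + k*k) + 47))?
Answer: 4969881/14347 ≈ 346.41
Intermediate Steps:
h(k) = 6 - 2*k*(47 + k + 2*k**2)/3 (h(k) = 6 - (k + k)*(k + ((k**2 + k*k) + 47))/3 = 6 - 2*k*(k + ((k**2 + k**2) + 47))/3 = 6 - 2*k*(k + (2*k**2 + 47))/3 = 6 - 2*k*(k + (47 + 2*k**2))/3 = 6 - 2*k*(47 + k + 2*k**2)/3)
(h(K) + 16153)/(-24481 + 10134) = ((6 - 94/3*155 - 4/3*155**3 - 2/3*155**2) + 16153)/(-24481 + 10134) = ((6 - 14570/3 - 4/3*3723875 - 2/3*24025) + 16153)/(-14347) = ((6 - 14570/3 - 14895500/3 - 48050/3) + 16153)*(-1/14347) = (-4986034 + 16153)*(-1/14347) = -4969881*(-1/14347) = 4969881/14347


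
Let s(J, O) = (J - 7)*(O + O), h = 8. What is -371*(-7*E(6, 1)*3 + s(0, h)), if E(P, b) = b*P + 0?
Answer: 88298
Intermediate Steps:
E(P, b) = P*b (E(P, b) = P*b + 0 = P*b)
s(J, O) = 2*O*(-7 + J) (s(J, O) = (-7 + J)*(2*O) = 2*O*(-7 + J))
-371*(-7*E(6, 1)*3 + s(0, h)) = -371*(-42*3 + 2*8*(-7 + 0)) = -371*(-7*6*3 + 2*8*(-7)) = -371*(-42*3 - 112) = -371*(-126 - 112) = -371*(-238) = 88298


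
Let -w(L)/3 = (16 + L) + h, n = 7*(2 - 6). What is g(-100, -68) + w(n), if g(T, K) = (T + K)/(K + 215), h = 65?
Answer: -1121/7 ≈ -160.14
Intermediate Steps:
g(T, K) = (K + T)/(215 + K)
n = -28 (n = 7*(-4) = -28)
w(L) = -243 - 3*L (w(L) = -3*((16 + L) + 65) = -3*(81 + L) = -243 - 3*L)
g(-100, -68) + w(n) = (-68 - 100)/(215 - 68) + (-243 - 3*(-28)) = -168/147 + (-243 + 84) = (1/147)*(-168) - 159 = -8/7 - 159 = -1121/7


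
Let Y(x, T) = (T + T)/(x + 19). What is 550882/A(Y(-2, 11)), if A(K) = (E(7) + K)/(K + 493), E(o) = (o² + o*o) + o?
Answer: 4629061446/1807 ≈ 2.5617e+6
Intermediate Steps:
E(o) = o + 2*o² (E(o) = (o² + o²) + o = 2*o² + o = o + 2*o²)
Y(x, T) = 2*T/(19 + x) (Y(x, T) = (2*T)/(19 + x) = 2*T/(19 + x))
A(K) = (105 + K)/(493 + K) (A(K) = (7*(1 + 2*7) + K)/(K + 493) = (7*(1 + 14) + K)/(493 + K) = (7*15 + K)/(493 + K) = (105 + K)/(493 + K))
550882/A(Y(-2, 11)) = 550882/(((105 + 2*11/(19 - 2))/(493 + 2*11/(19 - 2)))) = 550882/(((105 + 2*11/17)/(493 + 2*11/17))) = 550882/(((105 + 2*11*(1/17))/(493 + 2*11*(1/17)))) = 550882/(((105 + 22/17)/(493 + 22/17))) = 550882/(((1807/17)/(8403/17))) = 550882/(((17/8403)*(1807/17))) = 550882/(1807/8403) = 550882*(8403/1807) = 4629061446/1807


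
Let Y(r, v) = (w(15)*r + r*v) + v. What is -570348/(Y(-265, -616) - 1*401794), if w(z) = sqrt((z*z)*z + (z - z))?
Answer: 27282026232/11393055905 - 90685332*sqrt(15)/2278611181 ≈ 2.2405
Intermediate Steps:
w(z) = sqrt(z**3) (w(z) = sqrt(z**2*z + 0) = sqrt(z**3 + 0) = sqrt(z**3))
Y(r, v) = v + r*v + 15*r*sqrt(15) (Y(r, v) = (sqrt(15**3)*r + r*v) + v = (sqrt(3375)*r + r*v) + v = ((15*sqrt(15))*r + r*v) + v = (15*r*sqrt(15) + r*v) + v = (r*v + 15*r*sqrt(15)) + v = v + r*v + 15*r*sqrt(15))
-570348/(Y(-265, -616) - 1*401794) = -570348/((-616 - 265*(-616) + 15*(-265)*sqrt(15)) - 1*401794) = -570348/((-616 + 163240 - 3975*sqrt(15)) - 401794) = -570348/((162624 - 3975*sqrt(15)) - 401794) = -570348/(-239170 - 3975*sqrt(15))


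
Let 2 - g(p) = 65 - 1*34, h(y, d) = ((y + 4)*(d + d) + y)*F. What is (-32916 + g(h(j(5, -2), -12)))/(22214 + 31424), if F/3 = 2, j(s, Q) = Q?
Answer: -32945/53638 ≈ -0.61421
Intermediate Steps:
F = 6 (F = 3*2 = 6)
h(y, d) = 6*y + 12*d*(4 + y) (h(y, d) = ((y + 4)*(d + d) + y)*6 = ((4 + y)*(2*d) + y)*6 = (2*d*(4 + y) + y)*6 = (y + 2*d*(4 + y))*6 = 6*y + 12*d*(4 + y))
g(p) = -29 (g(p) = 2 - (65 - 1*34) = 2 - (65 - 34) = 2 - 1*31 = 2 - 31 = -29)
(-32916 + g(h(j(5, -2), -12)))/(22214 + 31424) = (-32916 - 29)/(22214 + 31424) = -32945/53638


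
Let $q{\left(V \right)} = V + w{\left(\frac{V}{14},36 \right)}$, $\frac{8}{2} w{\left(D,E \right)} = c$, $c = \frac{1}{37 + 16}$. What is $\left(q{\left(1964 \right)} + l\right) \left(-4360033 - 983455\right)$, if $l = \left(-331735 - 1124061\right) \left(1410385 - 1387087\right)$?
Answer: $\frac{9605497107635562944}{53} \approx 1.8124 \cdot 10^{17}$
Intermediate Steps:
$l = -33917135208$ ($l = \left(-1455796\right) 23298 = -33917135208$)
$c = \frac{1}{53} \approx 0.018868$
$w{\left(D,E \right)} = \frac{1}{212}$ ($w{\left(D,E \right)} = \frac{1}{4} \cdot \frac{1}{53} = \frac{1}{212}$)
$q{\left(V \right)} = \frac{1}{212} + V$ ($q{\left(V \right)} = V + \frac{1}{212} = \frac{1}{212} + V$)
$\left(q{\left(1964 \right)} + l\right) \left(-4360033 - 983455\right) = \left(\left(\frac{1}{212} + 1964\right) - 33917135208\right) \left(-4360033 - 983455\right) = \left(\frac{416369}{212} - 33917135208\right) \left(-5343488\right) = \left(- \frac{7190432247727}{212}\right) \left(-5343488\right) = \frac{9605497107635562944}{53}$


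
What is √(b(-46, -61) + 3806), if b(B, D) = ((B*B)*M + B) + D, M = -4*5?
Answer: I*√38621 ≈ 196.52*I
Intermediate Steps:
M = -20
b(B, D) = B + D - 20*B² (b(B, D) = ((B*B)*(-20) + B) + D = (B²*(-20) + B) + D = (-20*B² + B) + D = (B - 20*B²) + D = B + D - 20*B²)
√(b(-46, -61) + 3806) = √((-46 - 61 - 20*(-46)²) + 3806) = √((-46 - 61 - 20*2116) + 3806) = √((-46 - 61 - 42320) + 3806) = √(-42427 + 3806) = √(-38621) = I*√38621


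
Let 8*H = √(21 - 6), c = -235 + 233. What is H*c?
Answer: -√15/4 ≈ -0.96825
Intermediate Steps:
c = -2
H = √15/8 (H = √(21 - 6)/8 = √15/8 ≈ 0.48412)
H*c = (√15/8)*(-2) = -√15/4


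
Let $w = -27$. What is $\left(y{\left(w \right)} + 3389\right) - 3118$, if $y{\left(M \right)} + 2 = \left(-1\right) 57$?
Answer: $212$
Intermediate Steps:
$y{\left(M \right)} = -59$ ($y{\left(M \right)} = -2 - 57 = -59$)
$\left(y{\left(w \right)} + 3389\right) - 3118 = \left(-59 + 3389\right) - 3118 = 3330 - 3118 = 212$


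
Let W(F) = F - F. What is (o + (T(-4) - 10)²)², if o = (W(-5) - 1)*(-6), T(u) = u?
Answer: 40804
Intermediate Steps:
W(F) = 0
o = 6 (o = (0 - 1)*(-6) = -1*(-6) = 6)
(o + (T(-4) - 10)²)² = (6 + (-4 - 10)²)² = (6 + (-14)²)² = (6 + 196)² = 202² = 40804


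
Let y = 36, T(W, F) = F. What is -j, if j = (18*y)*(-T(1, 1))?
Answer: 648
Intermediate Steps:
j = -648 (j = (18*36)*(-1*1) = 648*(-1) = -648)
-j = -1*(-648) = 648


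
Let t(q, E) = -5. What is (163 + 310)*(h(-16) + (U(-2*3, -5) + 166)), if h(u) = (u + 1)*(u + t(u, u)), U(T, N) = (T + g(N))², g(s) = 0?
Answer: 244541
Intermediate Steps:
U(T, N) = T² (U(T, N) = (T + 0)² = T²)
h(u) = (1 + u)*(-5 + u) (h(u) = (u + 1)*(u - 5) = (1 + u)*(-5 + u))
(163 + 310)*(h(-16) + (U(-2*3, -5) + 166)) = (163 + 310)*((-5 + (-16)² - 4*(-16)) + ((-2*3)² + 166)) = 473*((-5 + 256 + 64) + ((-6)² + 166)) = 473*(315 + (36 + 166)) = 473*(315 + 202) = 473*517 = 244541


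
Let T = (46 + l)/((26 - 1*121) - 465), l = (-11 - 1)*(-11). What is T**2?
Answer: 7921/78400 ≈ 0.10103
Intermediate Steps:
l = 132 (l = -12*(-11) = 132)
T = -89/280 (T = (46 + 132)/((26 - 1*121) - 465) = 178/((26 - 121) - 465) = 178/(-95 - 465) = 178/(-560) = 178*(-1/560) = -89/280 ≈ -0.31786)
T**2 = (-89/280)**2 = 7921/78400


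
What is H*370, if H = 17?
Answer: 6290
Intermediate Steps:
H*370 = 17*370 = 6290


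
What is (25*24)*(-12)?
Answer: -7200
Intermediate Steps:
(25*24)*(-12) = 600*(-12) = -7200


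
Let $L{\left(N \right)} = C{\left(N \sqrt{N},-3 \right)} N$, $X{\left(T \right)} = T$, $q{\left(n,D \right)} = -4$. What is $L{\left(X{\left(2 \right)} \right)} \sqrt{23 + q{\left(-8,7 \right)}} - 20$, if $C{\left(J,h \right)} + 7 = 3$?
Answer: $-20 - 8 \sqrt{19} \approx -54.871$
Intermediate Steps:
$C{\left(J,h \right)} = -4$ ($C{\left(J,h \right)} = -7 + 3 = -4$)
$L{\left(N \right)} = - 4 N$
$L{\left(X{\left(2 \right)} \right)} \sqrt{23 + q{\left(-8,7 \right)}} - 20 = \left(-4\right) 2 \sqrt{23 - 4} - 20 = - 8 \sqrt{19} - 20 = -20 - 8 \sqrt{19}$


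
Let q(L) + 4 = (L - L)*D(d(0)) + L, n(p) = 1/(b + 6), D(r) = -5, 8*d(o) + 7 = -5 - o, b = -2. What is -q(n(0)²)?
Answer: 63/16 ≈ 3.9375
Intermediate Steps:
d(o) = -3/2 - o/8 (d(o) = -7/8 + (-5 - o)/8 = -7/8 + (-5/8 - o/8) = -3/2 - o/8)
n(p) = ¼ (n(p) = 1/(-2 + 6) = 1/4 = ¼)
q(L) = -4 + L (q(L) = -4 + ((L - L)*(-5) + L) = -4 + (0*(-5) + L) = -4 + (0 + L) = -4 + L)
-q(n(0)²) = -(-4 + (¼)²) = -(-4 + 1/16) = -1*(-63/16) = 63/16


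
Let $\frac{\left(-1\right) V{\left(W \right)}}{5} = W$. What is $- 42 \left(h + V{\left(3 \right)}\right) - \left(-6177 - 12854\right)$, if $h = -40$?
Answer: $21341$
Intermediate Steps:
$V{\left(W \right)} = - 5 W$
$- 42 \left(h + V{\left(3 \right)}\right) - \left(-6177 - 12854\right) = - 42 \left(-40 - 15\right) - \left(-6177 - 12854\right) = - 42 \left(-40 - 15\right) - -19031 = \left(-42\right) \left(-55\right) + 19031 = 2310 + 19031 = 21341$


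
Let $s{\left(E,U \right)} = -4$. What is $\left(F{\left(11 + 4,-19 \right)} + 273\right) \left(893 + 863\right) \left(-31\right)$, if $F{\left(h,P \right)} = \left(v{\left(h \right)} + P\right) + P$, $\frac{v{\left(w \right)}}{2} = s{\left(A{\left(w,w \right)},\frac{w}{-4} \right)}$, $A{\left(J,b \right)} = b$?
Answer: $-12356972$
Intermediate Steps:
$v{\left(w \right)} = -8$ ($v{\left(w \right)} = 2 \left(-4\right) = -8$)
$F{\left(h,P \right)} = -8 + 2 P$ ($F{\left(h,P \right)} = \left(-8 + P\right) + P = -8 + 2 P$)
$\left(F{\left(11 + 4,-19 \right)} + 273\right) \left(893 + 863\right) \left(-31\right) = \left(\left(-8 + 2 \left(-19\right)\right) + 273\right) \left(893 + 863\right) \left(-31\right) = \left(\left(-8 - 38\right) + 273\right) 1756 \left(-31\right) = \left(-46 + 273\right) 1756 \left(-31\right) = 227 \cdot 1756 \left(-31\right) = 398612 \left(-31\right) = -12356972$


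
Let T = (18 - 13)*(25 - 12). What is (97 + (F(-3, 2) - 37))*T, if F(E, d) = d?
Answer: 4030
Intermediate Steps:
T = 65 (T = 5*13 = 65)
(97 + (F(-3, 2) - 37))*T = (97 + (2 - 37))*65 = (97 - 35)*65 = 62*65 = 4030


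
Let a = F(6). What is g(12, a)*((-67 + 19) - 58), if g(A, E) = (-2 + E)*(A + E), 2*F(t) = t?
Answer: -1590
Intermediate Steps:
F(t) = t/2
a = 3 (a = (½)*6 = 3)
g(12, a)*((-67 + 19) - 58) = (3² - 2*12 - 2*3 + 12*3)*((-67 + 19) - 58) = (9 - 24 - 6 + 36)*(-48 - 58) = 15*(-106) = -1590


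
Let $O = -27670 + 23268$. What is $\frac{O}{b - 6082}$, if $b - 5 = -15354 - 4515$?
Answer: $\frac{2201}{12973} \approx 0.16966$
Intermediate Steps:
$b = -19864$ ($b = 5 - 19869 = -19864$)
$O = -4402$
$\frac{O}{b - 6082} = - \frac{4402}{-19864 - 6082} = - \frac{4402}{-25946} = \left(-4402\right) \left(- \frac{1}{25946}\right) = \frac{2201}{12973}$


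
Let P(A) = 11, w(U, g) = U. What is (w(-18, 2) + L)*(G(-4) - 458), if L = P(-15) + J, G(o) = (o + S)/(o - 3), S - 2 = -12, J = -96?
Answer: 46968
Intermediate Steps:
S = -10 (S = 2 - 12 = -10)
G(o) = (-10 + o)/(-3 + o) (G(o) = (o - 10)/(o - 3) = (-10 + o)/(-3 + o))
L = -85 (L = 11 - 96 = -85)
(w(-18, 2) + L)*(G(-4) - 458) = (-18 - 85)*((-10 - 4)/(-3 - 4) - 458) = -103*(-14/(-7) - 458) = -103*(-⅐*(-14) - 458) = -103*(2 - 458) = -103*(-456) = 46968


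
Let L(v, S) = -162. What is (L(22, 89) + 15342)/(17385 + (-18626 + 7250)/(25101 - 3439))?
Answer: 54804860/62763749 ≈ 0.87319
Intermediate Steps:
(L(22, 89) + 15342)/(17385 + (-18626 + 7250)/(25101 - 3439)) = (-162 + 15342)/(17385 + (-18626 + 7250)/(25101 - 3439)) = 15180/(17385 - 11376/21662) = 15180/(17385 - 11376*1/21662) = 15180/(17385 - 5688/10831) = 15180/(188291247/10831) = 15180*(10831/188291247) = 54804860/62763749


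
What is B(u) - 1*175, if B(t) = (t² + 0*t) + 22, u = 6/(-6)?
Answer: -152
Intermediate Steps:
u = -1 (u = 6*(-⅙) = -1)
B(t) = 22 + t² (B(t) = (t² + 0) + 22 = t² + 22 = 22 + t²)
B(u) - 1*175 = (22 + (-1)²) - 1*175 = (22 + 1) - 175 = 23 - 175 = -152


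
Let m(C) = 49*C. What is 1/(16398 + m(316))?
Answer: 1/31882 ≈ 3.1366e-5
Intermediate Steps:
1/(16398 + m(316)) = 1/(16398 + 49*316) = 1/(16398 + 15484) = 1/31882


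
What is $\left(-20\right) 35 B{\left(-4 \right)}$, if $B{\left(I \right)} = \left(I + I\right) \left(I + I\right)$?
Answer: $-44800$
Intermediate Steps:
$B{\left(I \right)} = 4 I^{2}$ ($B{\left(I \right)} = 2 I 2 I = 4 I^{2}$)
$\left(-20\right) 35 B{\left(-4 \right)} = \left(-20\right) 35 \cdot 4 \left(-4\right)^{2} = - 700 \cdot 4 \cdot 16 = \left(-700\right) 64 = -44800$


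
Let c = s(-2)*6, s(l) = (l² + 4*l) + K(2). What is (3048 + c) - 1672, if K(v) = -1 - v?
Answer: 1334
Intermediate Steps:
s(l) = -3 + l² + 4*l (s(l) = (l² + 4*l) + (-1 - 1*2) = (l² + 4*l) + (-1 - 2) = (l² + 4*l) - 3 = -3 + l² + 4*l)
c = -42 (c = (-3 + (-2)² + 4*(-2))*6 = (-3 + 4 - 8)*6 = -7*6 = -42)
(3048 + c) - 1672 = (3048 - 42) - 1672 = 3006 - 1672 = 1334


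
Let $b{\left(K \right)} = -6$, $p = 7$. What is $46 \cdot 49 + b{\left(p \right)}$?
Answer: $2248$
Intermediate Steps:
$46 \cdot 49 + b{\left(p \right)} = 46 \cdot 49 - 6 = 2254 - 6 = 2248$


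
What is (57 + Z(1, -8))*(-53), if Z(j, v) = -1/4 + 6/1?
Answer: -13303/4 ≈ -3325.8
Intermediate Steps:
Z(j, v) = 23/4 (Z(j, v) = -1*1/4 + 6*1 = -1/4 + 6 = 23/4)
(57 + Z(1, -8))*(-53) = (57 + 23/4)*(-53) = (251/4)*(-53) = -13303/4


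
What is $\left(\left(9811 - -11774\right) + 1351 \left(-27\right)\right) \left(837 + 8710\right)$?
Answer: $-142173924$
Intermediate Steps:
$\left(\left(9811 - -11774\right) + 1351 \left(-27\right)\right) \left(837 + 8710\right) = \left(\left(9811 + 11774\right) - 36477\right) 9547 = \left(21585 - 36477\right) 9547 = \left(-14892\right) 9547 = -142173924$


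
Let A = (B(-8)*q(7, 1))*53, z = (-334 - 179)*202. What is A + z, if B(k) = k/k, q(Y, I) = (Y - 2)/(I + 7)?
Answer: -828743/8 ≈ -1.0359e+5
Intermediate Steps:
q(Y, I) = (-2 + Y)/(7 + I)
B(k) = 1
z = -103626 (z = -513*202 = -103626)
A = 265/8 (A = (1*((-2 + 7)/(7 + 1)))*53 = (1*(5/8))*53 = (5/8)*53 = 265/8 ≈ 33.125)
A + z = 265/8 - 103626 = -828743/8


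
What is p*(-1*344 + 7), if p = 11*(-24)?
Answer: 88968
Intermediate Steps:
p = -264
p*(-1*344 + 7) = -264*(-1*344 + 7) = -264*(-344 + 7) = -264*(-337) = 88968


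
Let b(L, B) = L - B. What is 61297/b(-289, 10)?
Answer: -61297/299 ≈ -205.01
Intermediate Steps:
61297/b(-289, 10) = 61297/(-289 - 1*10) = 61297/(-289 - 10) = 61297/(-299) = 61297*(-1/299) = -61297/299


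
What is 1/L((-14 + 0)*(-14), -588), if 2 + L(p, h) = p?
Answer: 1/194 ≈ 0.0051546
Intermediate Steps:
L(p, h) = -2 + p
1/L((-14 + 0)*(-14), -588) = 1/(-2 + (-14 + 0)*(-14)) = 1/(-2 - 14*(-14)) = 1/(-2 + 196) = 1/194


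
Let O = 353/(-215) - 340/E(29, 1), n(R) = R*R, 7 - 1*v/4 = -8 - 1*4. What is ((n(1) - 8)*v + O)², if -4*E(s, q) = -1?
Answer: 165757279689/46225 ≈ 3.5859e+6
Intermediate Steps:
v = 76 (v = 28 - 4*(-8 - 1*4) = 28 - 4*(-8 - 4) = 28 - 4*(-12) = 28 + 48 = 76)
E(s, q) = ¼ (E(s, q) = -¼*(-1) = ¼)
n(R) = R²
O = -292753/215 (O = 353/(-215) - 340/¼ = 353*(-1/215) - 340*4 = -353/215 - 1360 = -292753/215 ≈ -1361.6)
((n(1) - 8)*v + O)² = ((1² - 8)*76 - 292753/215)² = ((1 - 8)*76 - 292753/215)² = (-7*76 - 292753/215)² = (-532 - 292753/215)² = (-407133/215)² = 165757279689/46225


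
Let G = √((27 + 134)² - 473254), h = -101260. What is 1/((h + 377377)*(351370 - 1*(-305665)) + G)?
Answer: 60472844365/10970894716780536908786 - I*√447333/32912684150341610726358 ≈ 5.5121e-12 - 2.0321e-20*I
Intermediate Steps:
G = I*√447333 (G = √(161² - 473254) = √(25921 - 473254) = √(-447333) = I*√447333 ≈ 668.83*I)
1/((h + 377377)*(351370 - 1*(-305665)) + G) = 1/((-101260 + 377377)*(351370 - 1*(-305665)) + I*√447333) = 1/(276117*(351370 + 305665) + I*√447333) = 1/(276117*657035 + I*√447333) = 1/(181418533095 + I*√447333)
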